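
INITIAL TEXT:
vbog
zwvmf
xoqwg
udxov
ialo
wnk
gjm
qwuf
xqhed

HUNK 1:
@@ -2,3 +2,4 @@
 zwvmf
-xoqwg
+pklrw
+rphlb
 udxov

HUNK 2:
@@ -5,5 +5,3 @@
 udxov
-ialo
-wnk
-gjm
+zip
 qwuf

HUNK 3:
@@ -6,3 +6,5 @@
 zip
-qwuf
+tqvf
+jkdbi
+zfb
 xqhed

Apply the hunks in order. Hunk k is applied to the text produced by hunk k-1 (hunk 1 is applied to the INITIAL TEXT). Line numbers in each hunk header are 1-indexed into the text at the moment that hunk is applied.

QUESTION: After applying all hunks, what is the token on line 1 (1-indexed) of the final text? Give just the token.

Hunk 1: at line 2 remove [xoqwg] add [pklrw,rphlb] -> 10 lines: vbog zwvmf pklrw rphlb udxov ialo wnk gjm qwuf xqhed
Hunk 2: at line 5 remove [ialo,wnk,gjm] add [zip] -> 8 lines: vbog zwvmf pklrw rphlb udxov zip qwuf xqhed
Hunk 3: at line 6 remove [qwuf] add [tqvf,jkdbi,zfb] -> 10 lines: vbog zwvmf pklrw rphlb udxov zip tqvf jkdbi zfb xqhed
Final line 1: vbog

Answer: vbog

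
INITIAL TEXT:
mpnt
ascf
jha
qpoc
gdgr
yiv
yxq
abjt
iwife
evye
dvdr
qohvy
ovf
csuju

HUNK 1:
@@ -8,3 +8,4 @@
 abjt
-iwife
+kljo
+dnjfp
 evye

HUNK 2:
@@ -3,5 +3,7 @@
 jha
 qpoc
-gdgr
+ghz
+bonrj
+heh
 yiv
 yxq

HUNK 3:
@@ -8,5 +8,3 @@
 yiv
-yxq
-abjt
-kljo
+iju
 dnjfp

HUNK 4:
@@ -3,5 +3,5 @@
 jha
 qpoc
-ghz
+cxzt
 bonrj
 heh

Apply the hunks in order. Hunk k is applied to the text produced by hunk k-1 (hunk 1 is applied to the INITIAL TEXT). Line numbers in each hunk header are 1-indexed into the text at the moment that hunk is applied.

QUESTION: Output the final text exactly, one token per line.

Answer: mpnt
ascf
jha
qpoc
cxzt
bonrj
heh
yiv
iju
dnjfp
evye
dvdr
qohvy
ovf
csuju

Derivation:
Hunk 1: at line 8 remove [iwife] add [kljo,dnjfp] -> 15 lines: mpnt ascf jha qpoc gdgr yiv yxq abjt kljo dnjfp evye dvdr qohvy ovf csuju
Hunk 2: at line 3 remove [gdgr] add [ghz,bonrj,heh] -> 17 lines: mpnt ascf jha qpoc ghz bonrj heh yiv yxq abjt kljo dnjfp evye dvdr qohvy ovf csuju
Hunk 3: at line 8 remove [yxq,abjt,kljo] add [iju] -> 15 lines: mpnt ascf jha qpoc ghz bonrj heh yiv iju dnjfp evye dvdr qohvy ovf csuju
Hunk 4: at line 3 remove [ghz] add [cxzt] -> 15 lines: mpnt ascf jha qpoc cxzt bonrj heh yiv iju dnjfp evye dvdr qohvy ovf csuju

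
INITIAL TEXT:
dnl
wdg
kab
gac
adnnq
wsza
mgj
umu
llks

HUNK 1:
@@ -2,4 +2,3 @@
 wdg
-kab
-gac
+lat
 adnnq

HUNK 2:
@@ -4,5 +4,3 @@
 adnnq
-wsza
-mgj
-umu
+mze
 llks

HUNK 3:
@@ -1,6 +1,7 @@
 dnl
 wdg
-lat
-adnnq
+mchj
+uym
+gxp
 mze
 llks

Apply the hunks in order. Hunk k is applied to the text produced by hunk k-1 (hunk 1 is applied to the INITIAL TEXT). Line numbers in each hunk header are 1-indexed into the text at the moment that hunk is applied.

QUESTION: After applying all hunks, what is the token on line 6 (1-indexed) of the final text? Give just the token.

Hunk 1: at line 2 remove [kab,gac] add [lat] -> 8 lines: dnl wdg lat adnnq wsza mgj umu llks
Hunk 2: at line 4 remove [wsza,mgj,umu] add [mze] -> 6 lines: dnl wdg lat adnnq mze llks
Hunk 3: at line 1 remove [lat,adnnq] add [mchj,uym,gxp] -> 7 lines: dnl wdg mchj uym gxp mze llks
Final line 6: mze

Answer: mze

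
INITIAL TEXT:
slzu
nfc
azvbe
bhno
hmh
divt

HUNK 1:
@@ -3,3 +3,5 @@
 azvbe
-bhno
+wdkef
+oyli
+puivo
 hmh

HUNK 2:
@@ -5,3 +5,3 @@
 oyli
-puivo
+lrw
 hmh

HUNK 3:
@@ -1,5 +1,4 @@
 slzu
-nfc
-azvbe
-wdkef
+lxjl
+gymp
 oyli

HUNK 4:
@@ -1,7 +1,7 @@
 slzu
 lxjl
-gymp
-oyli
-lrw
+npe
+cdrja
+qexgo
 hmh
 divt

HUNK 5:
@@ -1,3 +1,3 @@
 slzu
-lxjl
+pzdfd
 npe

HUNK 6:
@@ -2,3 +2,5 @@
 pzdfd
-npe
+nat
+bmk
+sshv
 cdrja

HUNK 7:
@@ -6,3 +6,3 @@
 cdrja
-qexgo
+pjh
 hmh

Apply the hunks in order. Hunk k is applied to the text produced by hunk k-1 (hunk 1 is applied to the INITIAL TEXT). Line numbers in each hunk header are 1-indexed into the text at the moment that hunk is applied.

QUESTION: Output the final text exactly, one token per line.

Answer: slzu
pzdfd
nat
bmk
sshv
cdrja
pjh
hmh
divt

Derivation:
Hunk 1: at line 3 remove [bhno] add [wdkef,oyli,puivo] -> 8 lines: slzu nfc azvbe wdkef oyli puivo hmh divt
Hunk 2: at line 5 remove [puivo] add [lrw] -> 8 lines: slzu nfc azvbe wdkef oyli lrw hmh divt
Hunk 3: at line 1 remove [nfc,azvbe,wdkef] add [lxjl,gymp] -> 7 lines: slzu lxjl gymp oyli lrw hmh divt
Hunk 4: at line 1 remove [gymp,oyli,lrw] add [npe,cdrja,qexgo] -> 7 lines: slzu lxjl npe cdrja qexgo hmh divt
Hunk 5: at line 1 remove [lxjl] add [pzdfd] -> 7 lines: slzu pzdfd npe cdrja qexgo hmh divt
Hunk 6: at line 2 remove [npe] add [nat,bmk,sshv] -> 9 lines: slzu pzdfd nat bmk sshv cdrja qexgo hmh divt
Hunk 7: at line 6 remove [qexgo] add [pjh] -> 9 lines: slzu pzdfd nat bmk sshv cdrja pjh hmh divt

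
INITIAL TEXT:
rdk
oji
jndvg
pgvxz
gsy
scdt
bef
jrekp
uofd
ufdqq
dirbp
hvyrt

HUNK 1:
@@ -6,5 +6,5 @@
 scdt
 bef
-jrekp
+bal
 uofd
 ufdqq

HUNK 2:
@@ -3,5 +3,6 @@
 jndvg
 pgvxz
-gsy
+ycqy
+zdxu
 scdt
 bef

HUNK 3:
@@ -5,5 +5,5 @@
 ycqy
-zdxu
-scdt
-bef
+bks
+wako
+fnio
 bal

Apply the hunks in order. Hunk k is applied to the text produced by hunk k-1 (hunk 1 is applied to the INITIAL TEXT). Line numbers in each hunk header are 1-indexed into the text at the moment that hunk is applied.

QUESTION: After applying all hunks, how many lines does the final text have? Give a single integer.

Hunk 1: at line 6 remove [jrekp] add [bal] -> 12 lines: rdk oji jndvg pgvxz gsy scdt bef bal uofd ufdqq dirbp hvyrt
Hunk 2: at line 3 remove [gsy] add [ycqy,zdxu] -> 13 lines: rdk oji jndvg pgvxz ycqy zdxu scdt bef bal uofd ufdqq dirbp hvyrt
Hunk 3: at line 5 remove [zdxu,scdt,bef] add [bks,wako,fnio] -> 13 lines: rdk oji jndvg pgvxz ycqy bks wako fnio bal uofd ufdqq dirbp hvyrt
Final line count: 13

Answer: 13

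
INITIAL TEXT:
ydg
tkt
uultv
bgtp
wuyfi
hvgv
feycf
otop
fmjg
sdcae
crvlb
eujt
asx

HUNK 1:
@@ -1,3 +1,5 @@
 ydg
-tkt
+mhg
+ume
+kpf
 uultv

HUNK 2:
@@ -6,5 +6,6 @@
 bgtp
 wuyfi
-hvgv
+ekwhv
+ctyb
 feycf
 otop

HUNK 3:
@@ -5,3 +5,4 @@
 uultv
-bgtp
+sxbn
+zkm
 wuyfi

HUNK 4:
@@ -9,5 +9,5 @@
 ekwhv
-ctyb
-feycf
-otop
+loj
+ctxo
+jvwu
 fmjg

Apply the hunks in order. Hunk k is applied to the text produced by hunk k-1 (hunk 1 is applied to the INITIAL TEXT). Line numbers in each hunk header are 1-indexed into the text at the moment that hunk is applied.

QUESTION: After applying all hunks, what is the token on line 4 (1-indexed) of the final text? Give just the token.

Hunk 1: at line 1 remove [tkt] add [mhg,ume,kpf] -> 15 lines: ydg mhg ume kpf uultv bgtp wuyfi hvgv feycf otop fmjg sdcae crvlb eujt asx
Hunk 2: at line 6 remove [hvgv] add [ekwhv,ctyb] -> 16 lines: ydg mhg ume kpf uultv bgtp wuyfi ekwhv ctyb feycf otop fmjg sdcae crvlb eujt asx
Hunk 3: at line 5 remove [bgtp] add [sxbn,zkm] -> 17 lines: ydg mhg ume kpf uultv sxbn zkm wuyfi ekwhv ctyb feycf otop fmjg sdcae crvlb eujt asx
Hunk 4: at line 9 remove [ctyb,feycf,otop] add [loj,ctxo,jvwu] -> 17 lines: ydg mhg ume kpf uultv sxbn zkm wuyfi ekwhv loj ctxo jvwu fmjg sdcae crvlb eujt asx
Final line 4: kpf

Answer: kpf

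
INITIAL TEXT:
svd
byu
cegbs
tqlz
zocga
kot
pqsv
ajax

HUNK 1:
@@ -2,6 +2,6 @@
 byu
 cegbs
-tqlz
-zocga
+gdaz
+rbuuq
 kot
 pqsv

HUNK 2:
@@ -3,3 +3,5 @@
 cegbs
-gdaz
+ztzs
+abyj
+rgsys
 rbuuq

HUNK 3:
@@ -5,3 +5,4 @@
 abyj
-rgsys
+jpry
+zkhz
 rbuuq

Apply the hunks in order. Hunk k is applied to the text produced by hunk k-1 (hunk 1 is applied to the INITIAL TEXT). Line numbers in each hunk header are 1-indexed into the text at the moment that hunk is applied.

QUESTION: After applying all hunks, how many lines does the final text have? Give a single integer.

Hunk 1: at line 2 remove [tqlz,zocga] add [gdaz,rbuuq] -> 8 lines: svd byu cegbs gdaz rbuuq kot pqsv ajax
Hunk 2: at line 3 remove [gdaz] add [ztzs,abyj,rgsys] -> 10 lines: svd byu cegbs ztzs abyj rgsys rbuuq kot pqsv ajax
Hunk 3: at line 5 remove [rgsys] add [jpry,zkhz] -> 11 lines: svd byu cegbs ztzs abyj jpry zkhz rbuuq kot pqsv ajax
Final line count: 11

Answer: 11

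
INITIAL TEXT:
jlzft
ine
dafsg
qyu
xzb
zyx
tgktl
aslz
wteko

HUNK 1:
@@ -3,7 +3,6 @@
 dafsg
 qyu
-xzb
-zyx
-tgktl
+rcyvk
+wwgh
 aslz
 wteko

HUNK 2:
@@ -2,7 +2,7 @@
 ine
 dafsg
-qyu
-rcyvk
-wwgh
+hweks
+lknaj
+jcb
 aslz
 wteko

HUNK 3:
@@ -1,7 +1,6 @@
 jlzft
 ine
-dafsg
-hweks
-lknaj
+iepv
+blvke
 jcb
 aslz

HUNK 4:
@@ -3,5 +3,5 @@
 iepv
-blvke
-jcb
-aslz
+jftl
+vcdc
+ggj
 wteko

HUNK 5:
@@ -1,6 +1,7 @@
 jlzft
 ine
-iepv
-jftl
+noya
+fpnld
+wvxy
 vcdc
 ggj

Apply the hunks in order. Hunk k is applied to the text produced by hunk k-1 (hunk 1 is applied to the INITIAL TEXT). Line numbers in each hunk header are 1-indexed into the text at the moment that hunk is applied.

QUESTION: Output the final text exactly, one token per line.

Hunk 1: at line 3 remove [xzb,zyx,tgktl] add [rcyvk,wwgh] -> 8 lines: jlzft ine dafsg qyu rcyvk wwgh aslz wteko
Hunk 2: at line 2 remove [qyu,rcyvk,wwgh] add [hweks,lknaj,jcb] -> 8 lines: jlzft ine dafsg hweks lknaj jcb aslz wteko
Hunk 3: at line 1 remove [dafsg,hweks,lknaj] add [iepv,blvke] -> 7 lines: jlzft ine iepv blvke jcb aslz wteko
Hunk 4: at line 3 remove [blvke,jcb,aslz] add [jftl,vcdc,ggj] -> 7 lines: jlzft ine iepv jftl vcdc ggj wteko
Hunk 5: at line 1 remove [iepv,jftl] add [noya,fpnld,wvxy] -> 8 lines: jlzft ine noya fpnld wvxy vcdc ggj wteko

Answer: jlzft
ine
noya
fpnld
wvxy
vcdc
ggj
wteko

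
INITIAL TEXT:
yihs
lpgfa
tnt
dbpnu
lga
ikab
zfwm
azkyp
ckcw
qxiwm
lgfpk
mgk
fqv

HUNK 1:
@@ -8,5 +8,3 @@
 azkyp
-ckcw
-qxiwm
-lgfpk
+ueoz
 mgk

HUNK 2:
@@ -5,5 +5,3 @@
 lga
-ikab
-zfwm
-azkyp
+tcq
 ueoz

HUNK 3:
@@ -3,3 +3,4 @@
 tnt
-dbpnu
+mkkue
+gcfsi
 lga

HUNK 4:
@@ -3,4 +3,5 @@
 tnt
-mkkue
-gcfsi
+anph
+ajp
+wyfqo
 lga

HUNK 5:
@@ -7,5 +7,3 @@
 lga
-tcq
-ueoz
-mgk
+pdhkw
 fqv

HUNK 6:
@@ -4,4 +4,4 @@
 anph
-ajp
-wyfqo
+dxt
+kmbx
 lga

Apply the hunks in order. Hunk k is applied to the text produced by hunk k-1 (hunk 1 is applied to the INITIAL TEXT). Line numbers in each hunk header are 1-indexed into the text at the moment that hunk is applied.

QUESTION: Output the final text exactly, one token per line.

Answer: yihs
lpgfa
tnt
anph
dxt
kmbx
lga
pdhkw
fqv

Derivation:
Hunk 1: at line 8 remove [ckcw,qxiwm,lgfpk] add [ueoz] -> 11 lines: yihs lpgfa tnt dbpnu lga ikab zfwm azkyp ueoz mgk fqv
Hunk 2: at line 5 remove [ikab,zfwm,azkyp] add [tcq] -> 9 lines: yihs lpgfa tnt dbpnu lga tcq ueoz mgk fqv
Hunk 3: at line 3 remove [dbpnu] add [mkkue,gcfsi] -> 10 lines: yihs lpgfa tnt mkkue gcfsi lga tcq ueoz mgk fqv
Hunk 4: at line 3 remove [mkkue,gcfsi] add [anph,ajp,wyfqo] -> 11 lines: yihs lpgfa tnt anph ajp wyfqo lga tcq ueoz mgk fqv
Hunk 5: at line 7 remove [tcq,ueoz,mgk] add [pdhkw] -> 9 lines: yihs lpgfa tnt anph ajp wyfqo lga pdhkw fqv
Hunk 6: at line 4 remove [ajp,wyfqo] add [dxt,kmbx] -> 9 lines: yihs lpgfa tnt anph dxt kmbx lga pdhkw fqv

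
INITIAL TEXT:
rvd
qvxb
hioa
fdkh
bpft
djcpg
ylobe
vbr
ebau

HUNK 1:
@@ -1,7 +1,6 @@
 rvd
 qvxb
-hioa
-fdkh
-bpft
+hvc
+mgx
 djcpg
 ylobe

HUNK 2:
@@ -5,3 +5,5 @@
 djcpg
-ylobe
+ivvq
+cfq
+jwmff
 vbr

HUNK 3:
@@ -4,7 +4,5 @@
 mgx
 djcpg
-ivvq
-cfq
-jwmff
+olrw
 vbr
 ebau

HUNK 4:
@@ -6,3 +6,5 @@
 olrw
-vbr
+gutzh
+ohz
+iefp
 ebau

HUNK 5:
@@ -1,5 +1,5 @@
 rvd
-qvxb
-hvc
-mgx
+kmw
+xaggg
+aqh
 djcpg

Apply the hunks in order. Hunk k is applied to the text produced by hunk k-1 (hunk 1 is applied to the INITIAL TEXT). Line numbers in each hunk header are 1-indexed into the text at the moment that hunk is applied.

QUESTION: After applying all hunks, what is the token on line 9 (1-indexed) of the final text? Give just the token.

Hunk 1: at line 1 remove [hioa,fdkh,bpft] add [hvc,mgx] -> 8 lines: rvd qvxb hvc mgx djcpg ylobe vbr ebau
Hunk 2: at line 5 remove [ylobe] add [ivvq,cfq,jwmff] -> 10 lines: rvd qvxb hvc mgx djcpg ivvq cfq jwmff vbr ebau
Hunk 3: at line 4 remove [ivvq,cfq,jwmff] add [olrw] -> 8 lines: rvd qvxb hvc mgx djcpg olrw vbr ebau
Hunk 4: at line 6 remove [vbr] add [gutzh,ohz,iefp] -> 10 lines: rvd qvxb hvc mgx djcpg olrw gutzh ohz iefp ebau
Hunk 5: at line 1 remove [qvxb,hvc,mgx] add [kmw,xaggg,aqh] -> 10 lines: rvd kmw xaggg aqh djcpg olrw gutzh ohz iefp ebau
Final line 9: iefp

Answer: iefp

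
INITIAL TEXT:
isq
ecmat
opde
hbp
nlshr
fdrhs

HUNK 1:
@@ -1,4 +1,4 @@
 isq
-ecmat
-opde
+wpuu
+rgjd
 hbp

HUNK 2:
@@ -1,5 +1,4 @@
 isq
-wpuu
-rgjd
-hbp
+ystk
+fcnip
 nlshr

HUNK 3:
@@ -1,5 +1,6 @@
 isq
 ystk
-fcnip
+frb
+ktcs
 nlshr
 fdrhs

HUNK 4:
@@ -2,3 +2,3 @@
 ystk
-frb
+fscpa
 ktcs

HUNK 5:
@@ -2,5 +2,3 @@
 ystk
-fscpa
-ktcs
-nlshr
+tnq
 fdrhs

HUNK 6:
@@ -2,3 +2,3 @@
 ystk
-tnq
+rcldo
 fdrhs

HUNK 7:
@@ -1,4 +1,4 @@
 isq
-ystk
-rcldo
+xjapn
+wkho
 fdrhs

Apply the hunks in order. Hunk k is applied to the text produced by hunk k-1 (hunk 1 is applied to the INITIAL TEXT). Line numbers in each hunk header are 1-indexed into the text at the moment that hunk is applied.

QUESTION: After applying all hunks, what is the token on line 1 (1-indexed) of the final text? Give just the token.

Answer: isq

Derivation:
Hunk 1: at line 1 remove [ecmat,opde] add [wpuu,rgjd] -> 6 lines: isq wpuu rgjd hbp nlshr fdrhs
Hunk 2: at line 1 remove [wpuu,rgjd,hbp] add [ystk,fcnip] -> 5 lines: isq ystk fcnip nlshr fdrhs
Hunk 3: at line 1 remove [fcnip] add [frb,ktcs] -> 6 lines: isq ystk frb ktcs nlshr fdrhs
Hunk 4: at line 2 remove [frb] add [fscpa] -> 6 lines: isq ystk fscpa ktcs nlshr fdrhs
Hunk 5: at line 2 remove [fscpa,ktcs,nlshr] add [tnq] -> 4 lines: isq ystk tnq fdrhs
Hunk 6: at line 2 remove [tnq] add [rcldo] -> 4 lines: isq ystk rcldo fdrhs
Hunk 7: at line 1 remove [ystk,rcldo] add [xjapn,wkho] -> 4 lines: isq xjapn wkho fdrhs
Final line 1: isq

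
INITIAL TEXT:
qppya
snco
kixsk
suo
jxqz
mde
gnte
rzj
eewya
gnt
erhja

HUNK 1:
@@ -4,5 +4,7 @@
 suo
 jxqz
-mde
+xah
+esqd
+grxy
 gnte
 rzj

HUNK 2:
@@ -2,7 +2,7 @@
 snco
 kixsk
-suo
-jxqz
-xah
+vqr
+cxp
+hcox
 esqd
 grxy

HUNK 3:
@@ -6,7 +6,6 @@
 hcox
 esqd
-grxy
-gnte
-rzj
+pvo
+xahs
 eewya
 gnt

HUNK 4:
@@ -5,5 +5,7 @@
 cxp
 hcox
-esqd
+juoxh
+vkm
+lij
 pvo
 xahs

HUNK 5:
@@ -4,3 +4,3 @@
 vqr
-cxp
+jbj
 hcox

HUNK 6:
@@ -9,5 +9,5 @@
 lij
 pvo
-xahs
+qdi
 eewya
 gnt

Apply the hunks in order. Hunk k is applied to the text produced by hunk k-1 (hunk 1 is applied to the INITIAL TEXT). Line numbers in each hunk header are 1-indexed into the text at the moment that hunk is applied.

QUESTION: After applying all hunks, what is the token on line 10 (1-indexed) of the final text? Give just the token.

Hunk 1: at line 4 remove [mde] add [xah,esqd,grxy] -> 13 lines: qppya snco kixsk suo jxqz xah esqd grxy gnte rzj eewya gnt erhja
Hunk 2: at line 2 remove [suo,jxqz,xah] add [vqr,cxp,hcox] -> 13 lines: qppya snco kixsk vqr cxp hcox esqd grxy gnte rzj eewya gnt erhja
Hunk 3: at line 6 remove [grxy,gnte,rzj] add [pvo,xahs] -> 12 lines: qppya snco kixsk vqr cxp hcox esqd pvo xahs eewya gnt erhja
Hunk 4: at line 5 remove [esqd] add [juoxh,vkm,lij] -> 14 lines: qppya snco kixsk vqr cxp hcox juoxh vkm lij pvo xahs eewya gnt erhja
Hunk 5: at line 4 remove [cxp] add [jbj] -> 14 lines: qppya snco kixsk vqr jbj hcox juoxh vkm lij pvo xahs eewya gnt erhja
Hunk 6: at line 9 remove [xahs] add [qdi] -> 14 lines: qppya snco kixsk vqr jbj hcox juoxh vkm lij pvo qdi eewya gnt erhja
Final line 10: pvo

Answer: pvo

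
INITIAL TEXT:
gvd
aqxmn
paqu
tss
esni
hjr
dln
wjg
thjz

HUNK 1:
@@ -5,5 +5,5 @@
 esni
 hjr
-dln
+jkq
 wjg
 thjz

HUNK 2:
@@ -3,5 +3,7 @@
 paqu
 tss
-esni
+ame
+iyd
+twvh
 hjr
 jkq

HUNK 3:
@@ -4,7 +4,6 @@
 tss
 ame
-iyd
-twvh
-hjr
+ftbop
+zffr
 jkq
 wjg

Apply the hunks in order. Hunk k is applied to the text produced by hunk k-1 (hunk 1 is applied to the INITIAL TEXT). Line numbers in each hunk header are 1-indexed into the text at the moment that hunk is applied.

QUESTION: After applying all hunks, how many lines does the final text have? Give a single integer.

Answer: 10

Derivation:
Hunk 1: at line 5 remove [dln] add [jkq] -> 9 lines: gvd aqxmn paqu tss esni hjr jkq wjg thjz
Hunk 2: at line 3 remove [esni] add [ame,iyd,twvh] -> 11 lines: gvd aqxmn paqu tss ame iyd twvh hjr jkq wjg thjz
Hunk 3: at line 4 remove [iyd,twvh,hjr] add [ftbop,zffr] -> 10 lines: gvd aqxmn paqu tss ame ftbop zffr jkq wjg thjz
Final line count: 10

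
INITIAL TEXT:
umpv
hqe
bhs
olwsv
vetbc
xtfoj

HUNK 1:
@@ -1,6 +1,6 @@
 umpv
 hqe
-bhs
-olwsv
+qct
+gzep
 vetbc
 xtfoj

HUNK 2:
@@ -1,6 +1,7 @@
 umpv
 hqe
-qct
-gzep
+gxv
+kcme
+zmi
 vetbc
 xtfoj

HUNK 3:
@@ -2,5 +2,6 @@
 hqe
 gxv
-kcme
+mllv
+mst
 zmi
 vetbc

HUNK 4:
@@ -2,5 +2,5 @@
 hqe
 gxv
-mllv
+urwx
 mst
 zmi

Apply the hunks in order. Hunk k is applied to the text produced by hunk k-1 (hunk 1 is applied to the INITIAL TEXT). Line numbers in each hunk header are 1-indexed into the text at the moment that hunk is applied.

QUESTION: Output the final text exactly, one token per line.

Hunk 1: at line 1 remove [bhs,olwsv] add [qct,gzep] -> 6 lines: umpv hqe qct gzep vetbc xtfoj
Hunk 2: at line 1 remove [qct,gzep] add [gxv,kcme,zmi] -> 7 lines: umpv hqe gxv kcme zmi vetbc xtfoj
Hunk 3: at line 2 remove [kcme] add [mllv,mst] -> 8 lines: umpv hqe gxv mllv mst zmi vetbc xtfoj
Hunk 4: at line 2 remove [mllv] add [urwx] -> 8 lines: umpv hqe gxv urwx mst zmi vetbc xtfoj

Answer: umpv
hqe
gxv
urwx
mst
zmi
vetbc
xtfoj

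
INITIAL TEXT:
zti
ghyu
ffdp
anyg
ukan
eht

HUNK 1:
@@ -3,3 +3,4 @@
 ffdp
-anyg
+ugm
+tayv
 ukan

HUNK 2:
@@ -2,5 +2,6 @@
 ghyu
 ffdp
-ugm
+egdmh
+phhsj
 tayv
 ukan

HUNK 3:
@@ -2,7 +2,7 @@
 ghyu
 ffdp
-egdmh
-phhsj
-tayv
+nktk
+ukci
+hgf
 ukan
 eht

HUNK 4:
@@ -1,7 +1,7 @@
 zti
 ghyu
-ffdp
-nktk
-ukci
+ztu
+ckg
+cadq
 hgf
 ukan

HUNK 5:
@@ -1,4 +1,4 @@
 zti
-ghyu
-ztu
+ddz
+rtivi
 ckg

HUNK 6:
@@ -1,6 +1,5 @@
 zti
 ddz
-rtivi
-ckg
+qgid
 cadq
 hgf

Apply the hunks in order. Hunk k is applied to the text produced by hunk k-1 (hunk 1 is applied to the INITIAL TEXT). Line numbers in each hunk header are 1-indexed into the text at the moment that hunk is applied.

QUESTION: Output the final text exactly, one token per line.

Answer: zti
ddz
qgid
cadq
hgf
ukan
eht

Derivation:
Hunk 1: at line 3 remove [anyg] add [ugm,tayv] -> 7 lines: zti ghyu ffdp ugm tayv ukan eht
Hunk 2: at line 2 remove [ugm] add [egdmh,phhsj] -> 8 lines: zti ghyu ffdp egdmh phhsj tayv ukan eht
Hunk 3: at line 2 remove [egdmh,phhsj,tayv] add [nktk,ukci,hgf] -> 8 lines: zti ghyu ffdp nktk ukci hgf ukan eht
Hunk 4: at line 1 remove [ffdp,nktk,ukci] add [ztu,ckg,cadq] -> 8 lines: zti ghyu ztu ckg cadq hgf ukan eht
Hunk 5: at line 1 remove [ghyu,ztu] add [ddz,rtivi] -> 8 lines: zti ddz rtivi ckg cadq hgf ukan eht
Hunk 6: at line 1 remove [rtivi,ckg] add [qgid] -> 7 lines: zti ddz qgid cadq hgf ukan eht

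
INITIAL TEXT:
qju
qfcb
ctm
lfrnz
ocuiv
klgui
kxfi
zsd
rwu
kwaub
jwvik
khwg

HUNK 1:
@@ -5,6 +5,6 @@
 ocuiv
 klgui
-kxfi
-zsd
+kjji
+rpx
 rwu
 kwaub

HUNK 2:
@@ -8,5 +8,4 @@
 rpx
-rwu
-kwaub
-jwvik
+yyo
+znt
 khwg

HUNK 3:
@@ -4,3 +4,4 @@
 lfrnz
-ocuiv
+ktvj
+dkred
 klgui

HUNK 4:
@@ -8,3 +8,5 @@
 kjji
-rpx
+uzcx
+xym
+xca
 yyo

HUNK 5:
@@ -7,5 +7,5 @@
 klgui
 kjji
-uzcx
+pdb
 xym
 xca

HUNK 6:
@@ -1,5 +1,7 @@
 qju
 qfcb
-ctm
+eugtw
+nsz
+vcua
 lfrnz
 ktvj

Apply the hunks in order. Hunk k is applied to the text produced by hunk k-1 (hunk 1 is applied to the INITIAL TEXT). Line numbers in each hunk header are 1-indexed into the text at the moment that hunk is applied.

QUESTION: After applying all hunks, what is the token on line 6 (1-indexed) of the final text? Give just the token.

Answer: lfrnz

Derivation:
Hunk 1: at line 5 remove [kxfi,zsd] add [kjji,rpx] -> 12 lines: qju qfcb ctm lfrnz ocuiv klgui kjji rpx rwu kwaub jwvik khwg
Hunk 2: at line 8 remove [rwu,kwaub,jwvik] add [yyo,znt] -> 11 lines: qju qfcb ctm lfrnz ocuiv klgui kjji rpx yyo znt khwg
Hunk 3: at line 4 remove [ocuiv] add [ktvj,dkred] -> 12 lines: qju qfcb ctm lfrnz ktvj dkred klgui kjji rpx yyo znt khwg
Hunk 4: at line 8 remove [rpx] add [uzcx,xym,xca] -> 14 lines: qju qfcb ctm lfrnz ktvj dkred klgui kjji uzcx xym xca yyo znt khwg
Hunk 5: at line 7 remove [uzcx] add [pdb] -> 14 lines: qju qfcb ctm lfrnz ktvj dkred klgui kjji pdb xym xca yyo znt khwg
Hunk 6: at line 1 remove [ctm] add [eugtw,nsz,vcua] -> 16 lines: qju qfcb eugtw nsz vcua lfrnz ktvj dkred klgui kjji pdb xym xca yyo znt khwg
Final line 6: lfrnz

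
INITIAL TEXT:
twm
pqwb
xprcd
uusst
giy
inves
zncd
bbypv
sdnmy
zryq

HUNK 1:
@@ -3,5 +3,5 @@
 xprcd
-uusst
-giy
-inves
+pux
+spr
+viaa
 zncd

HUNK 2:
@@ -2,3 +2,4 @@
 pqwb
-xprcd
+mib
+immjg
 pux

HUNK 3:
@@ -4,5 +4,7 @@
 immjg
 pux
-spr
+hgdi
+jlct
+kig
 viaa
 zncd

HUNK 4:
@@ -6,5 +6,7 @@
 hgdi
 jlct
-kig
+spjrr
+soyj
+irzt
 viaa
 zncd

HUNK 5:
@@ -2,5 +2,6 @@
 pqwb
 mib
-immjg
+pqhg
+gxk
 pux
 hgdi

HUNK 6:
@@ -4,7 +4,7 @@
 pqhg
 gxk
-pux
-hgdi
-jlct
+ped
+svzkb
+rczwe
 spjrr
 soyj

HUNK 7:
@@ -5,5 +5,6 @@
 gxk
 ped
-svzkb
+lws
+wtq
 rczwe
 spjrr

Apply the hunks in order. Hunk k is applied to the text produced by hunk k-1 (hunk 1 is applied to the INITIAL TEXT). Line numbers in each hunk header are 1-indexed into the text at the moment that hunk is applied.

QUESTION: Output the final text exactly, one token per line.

Hunk 1: at line 3 remove [uusst,giy,inves] add [pux,spr,viaa] -> 10 lines: twm pqwb xprcd pux spr viaa zncd bbypv sdnmy zryq
Hunk 2: at line 2 remove [xprcd] add [mib,immjg] -> 11 lines: twm pqwb mib immjg pux spr viaa zncd bbypv sdnmy zryq
Hunk 3: at line 4 remove [spr] add [hgdi,jlct,kig] -> 13 lines: twm pqwb mib immjg pux hgdi jlct kig viaa zncd bbypv sdnmy zryq
Hunk 4: at line 6 remove [kig] add [spjrr,soyj,irzt] -> 15 lines: twm pqwb mib immjg pux hgdi jlct spjrr soyj irzt viaa zncd bbypv sdnmy zryq
Hunk 5: at line 2 remove [immjg] add [pqhg,gxk] -> 16 lines: twm pqwb mib pqhg gxk pux hgdi jlct spjrr soyj irzt viaa zncd bbypv sdnmy zryq
Hunk 6: at line 4 remove [pux,hgdi,jlct] add [ped,svzkb,rczwe] -> 16 lines: twm pqwb mib pqhg gxk ped svzkb rczwe spjrr soyj irzt viaa zncd bbypv sdnmy zryq
Hunk 7: at line 5 remove [svzkb] add [lws,wtq] -> 17 lines: twm pqwb mib pqhg gxk ped lws wtq rczwe spjrr soyj irzt viaa zncd bbypv sdnmy zryq

Answer: twm
pqwb
mib
pqhg
gxk
ped
lws
wtq
rczwe
spjrr
soyj
irzt
viaa
zncd
bbypv
sdnmy
zryq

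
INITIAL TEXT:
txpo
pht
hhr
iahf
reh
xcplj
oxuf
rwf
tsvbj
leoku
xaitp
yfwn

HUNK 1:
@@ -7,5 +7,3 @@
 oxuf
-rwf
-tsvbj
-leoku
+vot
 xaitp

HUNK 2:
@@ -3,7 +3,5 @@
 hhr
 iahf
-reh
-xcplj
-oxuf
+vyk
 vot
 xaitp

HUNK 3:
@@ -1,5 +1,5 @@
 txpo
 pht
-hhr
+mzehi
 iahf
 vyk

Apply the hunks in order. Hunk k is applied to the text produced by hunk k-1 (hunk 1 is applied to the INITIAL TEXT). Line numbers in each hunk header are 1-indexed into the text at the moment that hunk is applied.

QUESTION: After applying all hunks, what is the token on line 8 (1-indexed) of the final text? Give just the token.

Answer: yfwn

Derivation:
Hunk 1: at line 7 remove [rwf,tsvbj,leoku] add [vot] -> 10 lines: txpo pht hhr iahf reh xcplj oxuf vot xaitp yfwn
Hunk 2: at line 3 remove [reh,xcplj,oxuf] add [vyk] -> 8 lines: txpo pht hhr iahf vyk vot xaitp yfwn
Hunk 3: at line 1 remove [hhr] add [mzehi] -> 8 lines: txpo pht mzehi iahf vyk vot xaitp yfwn
Final line 8: yfwn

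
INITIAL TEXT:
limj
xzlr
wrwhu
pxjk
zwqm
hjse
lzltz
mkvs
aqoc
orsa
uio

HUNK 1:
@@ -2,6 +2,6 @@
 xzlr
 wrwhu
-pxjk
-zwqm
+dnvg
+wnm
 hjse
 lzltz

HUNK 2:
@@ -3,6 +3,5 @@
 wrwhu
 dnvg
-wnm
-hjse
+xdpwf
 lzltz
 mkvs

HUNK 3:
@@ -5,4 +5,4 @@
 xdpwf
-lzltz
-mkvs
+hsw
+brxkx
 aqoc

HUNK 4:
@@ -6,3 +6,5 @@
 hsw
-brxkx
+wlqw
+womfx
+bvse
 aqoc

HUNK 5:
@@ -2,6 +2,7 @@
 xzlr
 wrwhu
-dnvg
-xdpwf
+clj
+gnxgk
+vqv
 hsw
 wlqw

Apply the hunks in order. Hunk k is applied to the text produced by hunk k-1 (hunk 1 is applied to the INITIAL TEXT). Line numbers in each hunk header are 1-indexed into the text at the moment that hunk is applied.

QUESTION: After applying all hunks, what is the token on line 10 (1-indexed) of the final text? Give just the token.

Answer: bvse

Derivation:
Hunk 1: at line 2 remove [pxjk,zwqm] add [dnvg,wnm] -> 11 lines: limj xzlr wrwhu dnvg wnm hjse lzltz mkvs aqoc orsa uio
Hunk 2: at line 3 remove [wnm,hjse] add [xdpwf] -> 10 lines: limj xzlr wrwhu dnvg xdpwf lzltz mkvs aqoc orsa uio
Hunk 3: at line 5 remove [lzltz,mkvs] add [hsw,brxkx] -> 10 lines: limj xzlr wrwhu dnvg xdpwf hsw brxkx aqoc orsa uio
Hunk 4: at line 6 remove [brxkx] add [wlqw,womfx,bvse] -> 12 lines: limj xzlr wrwhu dnvg xdpwf hsw wlqw womfx bvse aqoc orsa uio
Hunk 5: at line 2 remove [dnvg,xdpwf] add [clj,gnxgk,vqv] -> 13 lines: limj xzlr wrwhu clj gnxgk vqv hsw wlqw womfx bvse aqoc orsa uio
Final line 10: bvse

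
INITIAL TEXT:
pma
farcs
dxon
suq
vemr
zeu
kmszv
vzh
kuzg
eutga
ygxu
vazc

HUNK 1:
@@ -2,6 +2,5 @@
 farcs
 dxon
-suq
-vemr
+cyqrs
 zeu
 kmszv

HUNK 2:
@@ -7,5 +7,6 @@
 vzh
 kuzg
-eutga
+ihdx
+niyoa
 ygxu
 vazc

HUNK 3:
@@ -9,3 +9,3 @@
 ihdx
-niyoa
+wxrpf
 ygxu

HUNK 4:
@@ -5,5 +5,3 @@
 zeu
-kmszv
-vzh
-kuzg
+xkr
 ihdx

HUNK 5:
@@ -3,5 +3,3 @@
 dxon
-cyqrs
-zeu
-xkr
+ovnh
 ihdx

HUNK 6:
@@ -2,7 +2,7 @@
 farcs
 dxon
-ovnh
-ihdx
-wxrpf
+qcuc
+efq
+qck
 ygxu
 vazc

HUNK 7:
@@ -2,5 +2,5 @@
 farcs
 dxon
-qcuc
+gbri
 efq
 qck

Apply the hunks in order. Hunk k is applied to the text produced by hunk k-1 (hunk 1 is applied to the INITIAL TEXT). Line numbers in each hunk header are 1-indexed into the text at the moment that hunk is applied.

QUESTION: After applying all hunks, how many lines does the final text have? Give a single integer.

Hunk 1: at line 2 remove [suq,vemr] add [cyqrs] -> 11 lines: pma farcs dxon cyqrs zeu kmszv vzh kuzg eutga ygxu vazc
Hunk 2: at line 7 remove [eutga] add [ihdx,niyoa] -> 12 lines: pma farcs dxon cyqrs zeu kmszv vzh kuzg ihdx niyoa ygxu vazc
Hunk 3: at line 9 remove [niyoa] add [wxrpf] -> 12 lines: pma farcs dxon cyqrs zeu kmszv vzh kuzg ihdx wxrpf ygxu vazc
Hunk 4: at line 5 remove [kmszv,vzh,kuzg] add [xkr] -> 10 lines: pma farcs dxon cyqrs zeu xkr ihdx wxrpf ygxu vazc
Hunk 5: at line 3 remove [cyqrs,zeu,xkr] add [ovnh] -> 8 lines: pma farcs dxon ovnh ihdx wxrpf ygxu vazc
Hunk 6: at line 2 remove [ovnh,ihdx,wxrpf] add [qcuc,efq,qck] -> 8 lines: pma farcs dxon qcuc efq qck ygxu vazc
Hunk 7: at line 2 remove [qcuc] add [gbri] -> 8 lines: pma farcs dxon gbri efq qck ygxu vazc
Final line count: 8

Answer: 8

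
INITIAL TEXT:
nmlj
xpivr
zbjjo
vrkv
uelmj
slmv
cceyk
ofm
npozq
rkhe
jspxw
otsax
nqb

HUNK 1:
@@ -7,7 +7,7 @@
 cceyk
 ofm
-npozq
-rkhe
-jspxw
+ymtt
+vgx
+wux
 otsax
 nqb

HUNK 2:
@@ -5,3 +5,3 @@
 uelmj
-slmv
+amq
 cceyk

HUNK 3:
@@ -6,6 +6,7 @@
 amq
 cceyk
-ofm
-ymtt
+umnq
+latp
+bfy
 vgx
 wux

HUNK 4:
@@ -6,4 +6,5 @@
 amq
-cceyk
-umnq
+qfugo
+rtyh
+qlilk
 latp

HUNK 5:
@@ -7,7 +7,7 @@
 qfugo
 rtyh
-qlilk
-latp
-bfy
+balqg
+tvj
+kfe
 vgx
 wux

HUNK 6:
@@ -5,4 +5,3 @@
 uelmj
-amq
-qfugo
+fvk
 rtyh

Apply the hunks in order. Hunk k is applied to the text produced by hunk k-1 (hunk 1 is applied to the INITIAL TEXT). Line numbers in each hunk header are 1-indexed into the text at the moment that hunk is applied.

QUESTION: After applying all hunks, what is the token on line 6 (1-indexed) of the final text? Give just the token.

Hunk 1: at line 7 remove [npozq,rkhe,jspxw] add [ymtt,vgx,wux] -> 13 lines: nmlj xpivr zbjjo vrkv uelmj slmv cceyk ofm ymtt vgx wux otsax nqb
Hunk 2: at line 5 remove [slmv] add [amq] -> 13 lines: nmlj xpivr zbjjo vrkv uelmj amq cceyk ofm ymtt vgx wux otsax nqb
Hunk 3: at line 6 remove [ofm,ymtt] add [umnq,latp,bfy] -> 14 lines: nmlj xpivr zbjjo vrkv uelmj amq cceyk umnq latp bfy vgx wux otsax nqb
Hunk 4: at line 6 remove [cceyk,umnq] add [qfugo,rtyh,qlilk] -> 15 lines: nmlj xpivr zbjjo vrkv uelmj amq qfugo rtyh qlilk latp bfy vgx wux otsax nqb
Hunk 5: at line 7 remove [qlilk,latp,bfy] add [balqg,tvj,kfe] -> 15 lines: nmlj xpivr zbjjo vrkv uelmj amq qfugo rtyh balqg tvj kfe vgx wux otsax nqb
Hunk 6: at line 5 remove [amq,qfugo] add [fvk] -> 14 lines: nmlj xpivr zbjjo vrkv uelmj fvk rtyh balqg tvj kfe vgx wux otsax nqb
Final line 6: fvk

Answer: fvk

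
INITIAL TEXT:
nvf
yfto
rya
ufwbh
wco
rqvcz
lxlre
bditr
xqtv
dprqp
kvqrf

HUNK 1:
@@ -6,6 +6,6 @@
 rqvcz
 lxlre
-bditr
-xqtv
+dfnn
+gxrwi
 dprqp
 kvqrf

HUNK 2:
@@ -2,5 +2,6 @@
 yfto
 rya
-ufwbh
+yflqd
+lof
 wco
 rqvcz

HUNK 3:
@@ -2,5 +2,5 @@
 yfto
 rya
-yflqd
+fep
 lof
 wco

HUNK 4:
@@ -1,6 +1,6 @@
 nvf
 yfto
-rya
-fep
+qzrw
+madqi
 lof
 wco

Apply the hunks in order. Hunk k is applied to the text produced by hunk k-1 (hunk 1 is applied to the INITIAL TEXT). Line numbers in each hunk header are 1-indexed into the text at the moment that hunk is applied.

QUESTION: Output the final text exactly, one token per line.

Hunk 1: at line 6 remove [bditr,xqtv] add [dfnn,gxrwi] -> 11 lines: nvf yfto rya ufwbh wco rqvcz lxlre dfnn gxrwi dprqp kvqrf
Hunk 2: at line 2 remove [ufwbh] add [yflqd,lof] -> 12 lines: nvf yfto rya yflqd lof wco rqvcz lxlre dfnn gxrwi dprqp kvqrf
Hunk 3: at line 2 remove [yflqd] add [fep] -> 12 lines: nvf yfto rya fep lof wco rqvcz lxlre dfnn gxrwi dprqp kvqrf
Hunk 4: at line 1 remove [rya,fep] add [qzrw,madqi] -> 12 lines: nvf yfto qzrw madqi lof wco rqvcz lxlre dfnn gxrwi dprqp kvqrf

Answer: nvf
yfto
qzrw
madqi
lof
wco
rqvcz
lxlre
dfnn
gxrwi
dprqp
kvqrf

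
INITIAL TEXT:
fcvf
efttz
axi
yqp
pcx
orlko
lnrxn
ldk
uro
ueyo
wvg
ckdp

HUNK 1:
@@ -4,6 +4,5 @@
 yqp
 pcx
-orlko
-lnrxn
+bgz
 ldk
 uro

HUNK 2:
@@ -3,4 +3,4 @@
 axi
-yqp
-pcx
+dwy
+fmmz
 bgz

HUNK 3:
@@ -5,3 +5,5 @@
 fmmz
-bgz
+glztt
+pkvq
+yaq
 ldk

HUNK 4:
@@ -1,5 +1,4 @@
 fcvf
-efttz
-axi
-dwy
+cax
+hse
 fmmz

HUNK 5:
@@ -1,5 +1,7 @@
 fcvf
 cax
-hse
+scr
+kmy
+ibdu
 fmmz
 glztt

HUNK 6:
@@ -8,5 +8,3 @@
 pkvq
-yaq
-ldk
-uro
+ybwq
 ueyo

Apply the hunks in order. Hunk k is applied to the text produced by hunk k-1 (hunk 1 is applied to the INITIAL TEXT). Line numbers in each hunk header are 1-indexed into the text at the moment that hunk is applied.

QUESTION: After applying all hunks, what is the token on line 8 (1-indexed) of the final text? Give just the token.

Answer: pkvq

Derivation:
Hunk 1: at line 4 remove [orlko,lnrxn] add [bgz] -> 11 lines: fcvf efttz axi yqp pcx bgz ldk uro ueyo wvg ckdp
Hunk 2: at line 3 remove [yqp,pcx] add [dwy,fmmz] -> 11 lines: fcvf efttz axi dwy fmmz bgz ldk uro ueyo wvg ckdp
Hunk 3: at line 5 remove [bgz] add [glztt,pkvq,yaq] -> 13 lines: fcvf efttz axi dwy fmmz glztt pkvq yaq ldk uro ueyo wvg ckdp
Hunk 4: at line 1 remove [efttz,axi,dwy] add [cax,hse] -> 12 lines: fcvf cax hse fmmz glztt pkvq yaq ldk uro ueyo wvg ckdp
Hunk 5: at line 1 remove [hse] add [scr,kmy,ibdu] -> 14 lines: fcvf cax scr kmy ibdu fmmz glztt pkvq yaq ldk uro ueyo wvg ckdp
Hunk 6: at line 8 remove [yaq,ldk,uro] add [ybwq] -> 12 lines: fcvf cax scr kmy ibdu fmmz glztt pkvq ybwq ueyo wvg ckdp
Final line 8: pkvq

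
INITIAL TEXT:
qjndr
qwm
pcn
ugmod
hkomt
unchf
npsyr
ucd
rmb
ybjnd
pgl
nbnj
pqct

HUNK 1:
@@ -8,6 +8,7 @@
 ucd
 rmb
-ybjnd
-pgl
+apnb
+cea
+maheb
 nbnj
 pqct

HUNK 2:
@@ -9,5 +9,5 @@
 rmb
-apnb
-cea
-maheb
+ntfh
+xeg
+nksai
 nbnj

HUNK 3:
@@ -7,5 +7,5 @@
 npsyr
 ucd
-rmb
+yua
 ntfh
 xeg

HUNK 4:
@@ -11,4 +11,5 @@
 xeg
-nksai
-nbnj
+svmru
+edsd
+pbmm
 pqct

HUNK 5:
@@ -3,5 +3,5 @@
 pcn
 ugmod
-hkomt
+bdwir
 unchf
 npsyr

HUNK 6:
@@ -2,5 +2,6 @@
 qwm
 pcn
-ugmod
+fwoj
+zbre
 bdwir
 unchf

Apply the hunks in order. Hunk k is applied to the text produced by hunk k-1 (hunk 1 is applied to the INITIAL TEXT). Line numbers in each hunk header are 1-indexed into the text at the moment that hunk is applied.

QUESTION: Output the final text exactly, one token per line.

Hunk 1: at line 8 remove [ybjnd,pgl] add [apnb,cea,maheb] -> 14 lines: qjndr qwm pcn ugmod hkomt unchf npsyr ucd rmb apnb cea maheb nbnj pqct
Hunk 2: at line 9 remove [apnb,cea,maheb] add [ntfh,xeg,nksai] -> 14 lines: qjndr qwm pcn ugmod hkomt unchf npsyr ucd rmb ntfh xeg nksai nbnj pqct
Hunk 3: at line 7 remove [rmb] add [yua] -> 14 lines: qjndr qwm pcn ugmod hkomt unchf npsyr ucd yua ntfh xeg nksai nbnj pqct
Hunk 4: at line 11 remove [nksai,nbnj] add [svmru,edsd,pbmm] -> 15 lines: qjndr qwm pcn ugmod hkomt unchf npsyr ucd yua ntfh xeg svmru edsd pbmm pqct
Hunk 5: at line 3 remove [hkomt] add [bdwir] -> 15 lines: qjndr qwm pcn ugmod bdwir unchf npsyr ucd yua ntfh xeg svmru edsd pbmm pqct
Hunk 6: at line 2 remove [ugmod] add [fwoj,zbre] -> 16 lines: qjndr qwm pcn fwoj zbre bdwir unchf npsyr ucd yua ntfh xeg svmru edsd pbmm pqct

Answer: qjndr
qwm
pcn
fwoj
zbre
bdwir
unchf
npsyr
ucd
yua
ntfh
xeg
svmru
edsd
pbmm
pqct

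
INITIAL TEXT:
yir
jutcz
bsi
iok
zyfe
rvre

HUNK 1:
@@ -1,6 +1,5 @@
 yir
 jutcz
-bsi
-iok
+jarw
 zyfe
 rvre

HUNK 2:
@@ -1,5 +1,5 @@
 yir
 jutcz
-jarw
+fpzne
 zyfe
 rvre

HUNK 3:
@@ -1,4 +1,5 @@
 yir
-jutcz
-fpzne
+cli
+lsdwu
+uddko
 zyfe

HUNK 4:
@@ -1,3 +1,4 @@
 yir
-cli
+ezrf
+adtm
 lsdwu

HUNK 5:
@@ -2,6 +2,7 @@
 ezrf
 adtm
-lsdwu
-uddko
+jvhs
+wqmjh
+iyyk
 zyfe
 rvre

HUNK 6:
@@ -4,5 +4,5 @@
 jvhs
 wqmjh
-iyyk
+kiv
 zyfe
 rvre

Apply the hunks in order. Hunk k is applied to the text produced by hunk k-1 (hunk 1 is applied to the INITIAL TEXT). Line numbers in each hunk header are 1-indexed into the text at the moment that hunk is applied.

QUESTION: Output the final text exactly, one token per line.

Hunk 1: at line 1 remove [bsi,iok] add [jarw] -> 5 lines: yir jutcz jarw zyfe rvre
Hunk 2: at line 1 remove [jarw] add [fpzne] -> 5 lines: yir jutcz fpzne zyfe rvre
Hunk 3: at line 1 remove [jutcz,fpzne] add [cli,lsdwu,uddko] -> 6 lines: yir cli lsdwu uddko zyfe rvre
Hunk 4: at line 1 remove [cli] add [ezrf,adtm] -> 7 lines: yir ezrf adtm lsdwu uddko zyfe rvre
Hunk 5: at line 2 remove [lsdwu,uddko] add [jvhs,wqmjh,iyyk] -> 8 lines: yir ezrf adtm jvhs wqmjh iyyk zyfe rvre
Hunk 6: at line 4 remove [iyyk] add [kiv] -> 8 lines: yir ezrf adtm jvhs wqmjh kiv zyfe rvre

Answer: yir
ezrf
adtm
jvhs
wqmjh
kiv
zyfe
rvre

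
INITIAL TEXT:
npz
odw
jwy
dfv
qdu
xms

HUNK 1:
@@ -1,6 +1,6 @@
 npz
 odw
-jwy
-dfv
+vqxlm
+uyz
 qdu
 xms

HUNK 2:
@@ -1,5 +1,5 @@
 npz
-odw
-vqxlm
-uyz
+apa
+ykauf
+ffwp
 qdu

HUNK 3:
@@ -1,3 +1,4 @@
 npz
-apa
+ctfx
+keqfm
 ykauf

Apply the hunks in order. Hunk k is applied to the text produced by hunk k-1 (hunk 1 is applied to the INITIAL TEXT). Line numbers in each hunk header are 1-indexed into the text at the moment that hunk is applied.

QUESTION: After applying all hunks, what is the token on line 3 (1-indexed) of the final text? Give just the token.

Answer: keqfm

Derivation:
Hunk 1: at line 1 remove [jwy,dfv] add [vqxlm,uyz] -> 6 lines: npz odw vqxlm uyz qdu xms
Hunk 2: at line 1 remove [odw,vqxlm,uyz] add [apa,ykauf,ffwp] -> 6 lines: npz apa ykauf ffwp qdu xms
Hunk 3: at line 1 remove [apa] add [ctfx,keqfm] -> 7 lines: npz ctfx keqfm ykauf ffwp qdu xms
Final line 3: keqfm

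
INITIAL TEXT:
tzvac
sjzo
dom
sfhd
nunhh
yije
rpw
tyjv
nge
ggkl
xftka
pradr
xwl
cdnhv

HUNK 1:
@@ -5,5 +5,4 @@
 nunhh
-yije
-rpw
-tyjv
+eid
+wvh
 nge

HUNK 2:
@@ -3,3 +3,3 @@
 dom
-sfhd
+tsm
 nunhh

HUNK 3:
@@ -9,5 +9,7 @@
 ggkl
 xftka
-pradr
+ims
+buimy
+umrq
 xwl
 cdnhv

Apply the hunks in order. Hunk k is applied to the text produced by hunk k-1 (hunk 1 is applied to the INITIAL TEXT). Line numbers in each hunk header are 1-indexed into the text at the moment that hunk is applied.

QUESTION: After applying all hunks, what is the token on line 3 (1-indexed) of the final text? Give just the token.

Hunk 1: at line 5 remove [yije,rpw,tyjv] add [eid,wvh] -> 13 lines: tzvac sjzo dom sfhd nunhh eid wvh nge ggkl xftka pradr xwl cdnhv
Hunk 2: at line 3 remove [sfhd] add [tsm] -> 13 lines: tzvac sjzo dom tsm nunhh eid wvh nge ggkl xftka pradr xwl cdnhv
Hunk 3: at line 9 remove [pradr] add [ims,buimy,umrq] -> 15 lines: tzvac sjzo dom tsm nunhh eid wvh nge ggkl xftka ims buimy umrq xwl cdnhv
Final line 3: dom

Answer: dom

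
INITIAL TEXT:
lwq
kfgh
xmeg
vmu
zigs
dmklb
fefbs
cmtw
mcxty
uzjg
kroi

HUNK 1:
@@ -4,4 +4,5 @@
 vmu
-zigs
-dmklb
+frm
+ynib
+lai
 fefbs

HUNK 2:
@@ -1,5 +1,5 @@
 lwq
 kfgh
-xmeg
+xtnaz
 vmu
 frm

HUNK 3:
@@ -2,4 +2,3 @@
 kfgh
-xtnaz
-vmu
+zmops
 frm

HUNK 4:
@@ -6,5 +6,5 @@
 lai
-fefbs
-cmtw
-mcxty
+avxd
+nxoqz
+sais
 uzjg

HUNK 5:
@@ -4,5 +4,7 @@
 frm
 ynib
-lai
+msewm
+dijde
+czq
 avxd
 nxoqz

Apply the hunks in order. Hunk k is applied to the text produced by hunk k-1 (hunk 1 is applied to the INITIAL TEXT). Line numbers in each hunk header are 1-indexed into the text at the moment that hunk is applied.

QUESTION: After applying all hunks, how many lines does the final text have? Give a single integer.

Answer: 13

Derivation:
Hunk 1: at line 4 remove [zigs,dmklb] add [frm,ynib,lai] -> 12 lines: lwq kfgh xmeg vmu frm ynib lai fefbs cmtw mcxty uzjg kroi
Hunk 2: at line 1 remove [xmeg] add [xtnaz] -> 12 lines: lwq kfgh xtnaz vmu frm ynib lai fefbs cmtw mcxty uzjg kroi
Hunk 3: at line 2 remove [xtnaz,vmu] add [zmops] -> 11 lines: lwq kfgh zmops frm ynib lai fefbs cmtw mcxty uzjg kroi
Hunk 4: at line 6 remove [fefbs,cmtw,mcxty] add [avxd,nxoqz,sais] -> 11 lines: lwq kfgh zmops frm ynib lai avxd nxoqz sais uzjg kroi
Hunk 5: at line 4 remove [lai] add [msewm,dijde,czq] -> 13 lines: lwq kfgh zmops frm ynib msewm dijde czq avxd nxoqz sais uzjg kroi
Final line count: 13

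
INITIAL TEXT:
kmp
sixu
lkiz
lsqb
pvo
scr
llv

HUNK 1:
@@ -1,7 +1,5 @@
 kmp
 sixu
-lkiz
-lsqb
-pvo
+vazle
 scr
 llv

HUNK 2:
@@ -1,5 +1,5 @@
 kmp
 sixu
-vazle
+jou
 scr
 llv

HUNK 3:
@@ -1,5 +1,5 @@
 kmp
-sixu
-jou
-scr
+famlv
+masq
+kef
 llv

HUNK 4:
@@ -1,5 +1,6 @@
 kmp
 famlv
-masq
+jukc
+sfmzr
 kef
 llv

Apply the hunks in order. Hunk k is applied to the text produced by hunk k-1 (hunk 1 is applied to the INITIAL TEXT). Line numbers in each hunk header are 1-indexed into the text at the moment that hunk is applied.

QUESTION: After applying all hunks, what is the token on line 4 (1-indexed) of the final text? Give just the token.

Hunk 1: at line 1 remove [lkiz,lsqb,pvo] add [vazle] -> 5 lines: kmp sixu vazle scr llv
Hunk 2: at line 1 remove [vazle] add [jou] -> 5 lines: kmp sixu jou scr llv
Hunk 3: at line 1 remove [sixu,jou,scr] add [famlv,masq,kef] -> 5 lines: kmp famlv masq kef llv
Hunk 4: at line 1 remove [masq] add [jukc,sfmzr] -> 6 lines: kmp famlv jukc sfmzr kef llv
Final line 4: sfmzr

Answer: sfmzr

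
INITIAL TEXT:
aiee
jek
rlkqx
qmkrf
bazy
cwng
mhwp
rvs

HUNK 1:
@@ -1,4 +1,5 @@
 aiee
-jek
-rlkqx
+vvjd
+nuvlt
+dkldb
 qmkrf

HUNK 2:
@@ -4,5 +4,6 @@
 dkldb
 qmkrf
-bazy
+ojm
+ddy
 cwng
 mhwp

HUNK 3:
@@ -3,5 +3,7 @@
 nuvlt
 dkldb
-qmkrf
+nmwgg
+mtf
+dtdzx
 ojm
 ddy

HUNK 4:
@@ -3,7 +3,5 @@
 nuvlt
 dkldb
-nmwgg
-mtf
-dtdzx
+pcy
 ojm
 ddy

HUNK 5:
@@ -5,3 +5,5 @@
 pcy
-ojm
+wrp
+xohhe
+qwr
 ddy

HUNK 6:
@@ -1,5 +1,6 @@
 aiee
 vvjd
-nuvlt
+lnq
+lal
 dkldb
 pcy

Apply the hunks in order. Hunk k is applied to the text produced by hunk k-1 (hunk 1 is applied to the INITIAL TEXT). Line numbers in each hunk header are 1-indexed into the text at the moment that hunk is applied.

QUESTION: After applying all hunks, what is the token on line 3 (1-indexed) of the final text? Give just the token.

Hunk 1: at line 1 remove [jek,rlkqx] add [vvjd,nuvlt,dkldb] -> 9 lines: aiee vvjd nuvlt dkldb qmkrf bazy cwng mhwp rvs
Hunk 2: at line 4 remove [bazy] add [ojm,ddy] -> 10 lines: aiee vvjd nuvlt dkldb qmkrf ojm ddy cwng mhwp rvs
Hunk 3: at line 3 remove [qmkrf] add [nmwgg,mtf,dtdzx] -> 12 lines: aiee vvjd nuvlt dkldb nmwgg mtf dtdzx ojm ddy cwng mhwp rvs
Hunk 4: at line 3 remove [nmwgg,mtf,dtdzx] add [pcy] -> 10 lines: aiee vvjd nuvlt dkldb pcy ojm ddy cwng mhwp rvs
Hunk 5: at line 5 remove [ojm] add [wrp,xohhe,qwr] -> 12 lines: aiee vvjd nuvlt dkldb pcy wrp xohhe qwr ddy cwng mhwp rvs
Hunk 6: at line 1 remove [nuvlt] add [lnq,lal] -> 13 lines: aiee vvjd lnq lal dkldb pcy wrp xohhe qwr ddy cwng mhwp rvs
Final line 3: lnq

Answer: lnq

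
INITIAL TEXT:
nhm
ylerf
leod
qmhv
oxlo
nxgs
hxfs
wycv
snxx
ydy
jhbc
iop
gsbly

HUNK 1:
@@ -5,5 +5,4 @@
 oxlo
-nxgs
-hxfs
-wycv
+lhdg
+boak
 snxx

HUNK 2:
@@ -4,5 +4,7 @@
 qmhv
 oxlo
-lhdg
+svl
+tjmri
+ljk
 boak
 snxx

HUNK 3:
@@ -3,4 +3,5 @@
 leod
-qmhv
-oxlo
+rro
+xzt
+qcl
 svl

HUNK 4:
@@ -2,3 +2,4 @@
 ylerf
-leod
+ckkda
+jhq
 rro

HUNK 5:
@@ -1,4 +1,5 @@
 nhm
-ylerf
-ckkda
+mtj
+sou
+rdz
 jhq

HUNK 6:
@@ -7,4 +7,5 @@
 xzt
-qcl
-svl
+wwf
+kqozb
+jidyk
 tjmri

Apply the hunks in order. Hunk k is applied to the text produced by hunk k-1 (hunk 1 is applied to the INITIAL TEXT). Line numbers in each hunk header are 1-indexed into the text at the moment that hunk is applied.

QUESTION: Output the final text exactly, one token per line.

Answer: nhm
mtj
sou
rdz
jhq
rro
xzt
wwf
kqozb
jidyk
tjmri
ljk
boak
snxx
ydy
jhbc
iop
gsbly

Derivation:
Hunk 1: at line 5 remove [nxgs,hxfs,wycv] add [lhdg,boak] -> 12 lines: nhm ylerf leod qmhv oxlo lhdg boak snxx ydy jhbc iop gsbly
Hunk 2: at line 4 remove [lhdg] add [svl,tjmri,ljk] -> 14 lines: nhm ylerf leod qmhv oxlo svl tjmri ljk boak snxx ydy jhbc iop gsbly
Hunk 3: at line 3 remove [qmhv,oxlo] add [rro,xzt,qcl] -> 15 lines: nhm ylerf leod rro xzt qcl svl tjmri ljk boak snxx ydy jhbc iop gsbly
Hunk 4: at line 2 remove [leod] add [ckkda,jhq] -> 16 lines: nhm ylerf ckkda jhq rro xzt qcl svl tjmri ljk boak snxx ydy jhbc iop gsbly
Hunk 5: at line 1 remove [ylerf,ckkda] add [mtj,sou,rdz] -> 17 lines: nhm mtj sou rdz jhq rro xzt qcl svl tjmri ljk boak snxx ydy jhbc iop gsbly
Hunk 6: at line 7 remove [qcl,svl] add [wwf,kqozb,jidyk] -> 18 lines: nhm mtj sou rdz jhq rro xzt wwf kqozb jidyk tjmri ljk boak snxx ydy jhbc iop gsbly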